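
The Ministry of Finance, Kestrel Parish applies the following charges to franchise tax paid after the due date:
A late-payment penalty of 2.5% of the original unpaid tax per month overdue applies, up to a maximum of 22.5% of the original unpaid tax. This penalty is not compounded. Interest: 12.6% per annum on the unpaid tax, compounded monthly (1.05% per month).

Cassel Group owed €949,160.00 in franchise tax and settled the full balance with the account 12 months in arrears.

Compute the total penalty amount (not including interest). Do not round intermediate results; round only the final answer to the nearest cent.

Penalty (uncapped): 12 × 2.5% × €949,160.00 = €284,748.00; cap = 22.5% × €949,160.00 = €213,561.00 → penalty = €213,561.00

€213,561.00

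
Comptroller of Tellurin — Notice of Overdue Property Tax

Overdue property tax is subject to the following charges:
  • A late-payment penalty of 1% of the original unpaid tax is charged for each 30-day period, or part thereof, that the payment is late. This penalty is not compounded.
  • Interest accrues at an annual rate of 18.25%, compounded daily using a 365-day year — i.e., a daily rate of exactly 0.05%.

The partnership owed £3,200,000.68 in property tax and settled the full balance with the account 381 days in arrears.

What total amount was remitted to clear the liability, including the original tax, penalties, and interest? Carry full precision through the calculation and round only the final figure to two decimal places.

Penalty periods: ⌈381/30⌉ = 13; penalty = 13 × 1% × £3,200,000.68 = £416,000.09…
Interest: £3,200,000.68 × ((1 + 0.0005)^381 − 1) = £3,200,000.68 × 0.20979677… = £671,349.8223…
Total = £3,200,000.68 + £416,000.0884 + £671,349.8223… = £4,287,350.59

£4,287,350.59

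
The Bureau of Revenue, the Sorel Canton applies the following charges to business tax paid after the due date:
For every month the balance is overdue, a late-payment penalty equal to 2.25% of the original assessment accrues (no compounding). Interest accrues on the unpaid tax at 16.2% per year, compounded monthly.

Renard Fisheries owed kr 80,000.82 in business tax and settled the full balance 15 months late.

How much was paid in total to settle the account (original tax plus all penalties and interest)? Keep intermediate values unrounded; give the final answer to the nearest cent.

kr 124,825.47

Late-payment penalty: 15 × 2.25% × kr 80,000.82 = kr 27,000.28…
Interest (16.2%/yr ÷ 12 = 1.35%/month): kr 80,000.82 × ((1 + 0.0135)^15 − 1) = kr 17,824.3776…
Total = kr 80,000.82 + kr 27,000.2768… + kr 17,824.3776… = kr 124,825.47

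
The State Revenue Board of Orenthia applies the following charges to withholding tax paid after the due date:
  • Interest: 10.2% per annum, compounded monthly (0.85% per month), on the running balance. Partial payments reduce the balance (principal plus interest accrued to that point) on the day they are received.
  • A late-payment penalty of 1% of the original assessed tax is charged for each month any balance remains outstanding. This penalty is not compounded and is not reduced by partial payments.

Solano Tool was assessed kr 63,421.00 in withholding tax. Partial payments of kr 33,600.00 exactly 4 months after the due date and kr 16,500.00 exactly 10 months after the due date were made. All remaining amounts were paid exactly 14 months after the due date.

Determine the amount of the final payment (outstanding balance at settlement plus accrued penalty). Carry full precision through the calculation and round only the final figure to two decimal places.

Balance at month 4: kr 63,421.0000 × (1 + 0.0085)^4 = kr 65,604.9631…
After kr 33,600.00 payment: kr 65,604.9631… − kr 33,600.00 = kr 32,004.9631…
Balance at month 10: kr 32,004.9631… × (1 + 0.0085)^6 = kr 33,672.2972…
After kr 16,500.00 payment: kr 33,672.2972… − kr 16,500.00 = kr 17,172.2972…
Balance at month 14: kr 17,172.2972… × (1 + 0.0085)^4 = kr 17,763.6418…
Penalty: 14 × 1% × kr 63,421.00 = kr 8,878.94
Final settlement = outstanding balance + penalty = kr 17,763.6418… + kr 8,878.94 = kr 26,642.58

kr 26,642.58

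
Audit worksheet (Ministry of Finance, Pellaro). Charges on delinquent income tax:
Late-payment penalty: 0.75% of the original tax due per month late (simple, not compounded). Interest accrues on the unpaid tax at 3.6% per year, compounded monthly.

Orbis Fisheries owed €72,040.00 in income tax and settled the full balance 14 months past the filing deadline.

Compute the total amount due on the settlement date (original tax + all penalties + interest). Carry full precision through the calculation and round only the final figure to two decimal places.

€82,689.59

Late-payment penalty = 0.75% × €72,040.00 × 14 mo = €7,564.20
Interest (3.6%/yr ÷ 12 = 0.3%/month): €72,040.00 × ((1 + 0.003)^14 − 1) = €3,085.3946…
Total = €72,040.00 + €7,564.2000 + €3,085.3946… = €82,689.59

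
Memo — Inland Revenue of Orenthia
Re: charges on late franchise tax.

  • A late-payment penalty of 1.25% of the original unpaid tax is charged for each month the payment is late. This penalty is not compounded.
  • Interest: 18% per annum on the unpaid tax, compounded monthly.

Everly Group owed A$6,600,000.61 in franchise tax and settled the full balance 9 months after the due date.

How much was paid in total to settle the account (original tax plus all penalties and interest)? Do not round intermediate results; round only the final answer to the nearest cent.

A$8,288,874.60

Late-payment penalty = 1.25% × A$6,600,000.61 × 9 mo = A$742,500.07…
Interest (18%/yr ÷ 12 = 1.5%/month): A$6,600,000.61 × ((1 + 0.015)^9 − 1) = A$946,373.9251…
Total = A$6,600,000.61 + A$742,500.0686… + A$946,373.9251… = A$8,288,874.60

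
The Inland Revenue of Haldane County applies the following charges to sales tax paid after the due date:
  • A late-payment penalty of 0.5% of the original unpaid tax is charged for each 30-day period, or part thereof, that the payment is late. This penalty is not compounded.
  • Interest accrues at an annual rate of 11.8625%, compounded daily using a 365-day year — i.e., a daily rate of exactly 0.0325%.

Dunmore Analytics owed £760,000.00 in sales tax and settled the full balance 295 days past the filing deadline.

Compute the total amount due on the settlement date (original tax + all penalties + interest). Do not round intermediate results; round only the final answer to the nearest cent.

Penalty periods: ⌈295/30⌉ = 10; penalty = 10 × 0.5% × £760,000.00 = £38,000.00
Interest: £760,000.00 × ((1 + 0.000325)^295 − 1) = £760,000.00 × 0.10060433… = £76,459.2940…
Total = £760,000.00 + £38,000.0000 + £76,459.2940… = £874,459.29

£874,459.29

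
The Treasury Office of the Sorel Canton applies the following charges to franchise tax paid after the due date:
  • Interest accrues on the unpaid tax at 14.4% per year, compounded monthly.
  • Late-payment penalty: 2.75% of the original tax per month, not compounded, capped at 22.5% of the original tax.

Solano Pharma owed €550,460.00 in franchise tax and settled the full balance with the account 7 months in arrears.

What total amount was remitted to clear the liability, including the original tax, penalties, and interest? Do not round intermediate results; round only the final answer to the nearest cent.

Penalty: 7 × 2.75% × €550,460.00 = €105,963.55 (below the 22.5% cap of €123,853.50)
Interest (14.4%/yr ÷ 12 = 1.2%/month): €550,460.00 × ((1 + 0.012)^7 − 1) = €47,936.9253…
Total = €550,460.00 + €105,963.5500 + €47,936.9253… = €704,360.48

€704,360.48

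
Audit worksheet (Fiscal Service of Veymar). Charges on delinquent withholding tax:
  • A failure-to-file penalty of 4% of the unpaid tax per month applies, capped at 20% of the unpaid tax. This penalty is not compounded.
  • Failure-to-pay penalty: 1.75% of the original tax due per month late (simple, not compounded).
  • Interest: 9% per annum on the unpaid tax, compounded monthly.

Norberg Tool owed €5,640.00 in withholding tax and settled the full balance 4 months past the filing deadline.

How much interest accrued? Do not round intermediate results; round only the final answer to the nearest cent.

Interest (9%/yr ÷ 12 = 0.75%/month): €5,640.00 × ((1 + 0.0075)^4 − 1) = €171.1130…

€171.11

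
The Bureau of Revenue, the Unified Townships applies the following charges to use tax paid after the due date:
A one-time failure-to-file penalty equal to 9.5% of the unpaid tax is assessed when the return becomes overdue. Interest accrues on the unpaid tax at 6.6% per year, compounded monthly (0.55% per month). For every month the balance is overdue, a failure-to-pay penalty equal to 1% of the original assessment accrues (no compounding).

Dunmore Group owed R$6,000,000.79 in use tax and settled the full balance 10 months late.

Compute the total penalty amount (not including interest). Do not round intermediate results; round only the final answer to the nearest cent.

Failure-to-file penalty: 9.5% × R$6,000,000.79 = R$570,000.08…
Failure-to-pay penalty = 1% × R$6,000,000.79 × 10 mo = R$600,000.08…
Total penalty = R$570,000.08… + R$600,000.08… = R$1,170,000.15

R$1,170,000.15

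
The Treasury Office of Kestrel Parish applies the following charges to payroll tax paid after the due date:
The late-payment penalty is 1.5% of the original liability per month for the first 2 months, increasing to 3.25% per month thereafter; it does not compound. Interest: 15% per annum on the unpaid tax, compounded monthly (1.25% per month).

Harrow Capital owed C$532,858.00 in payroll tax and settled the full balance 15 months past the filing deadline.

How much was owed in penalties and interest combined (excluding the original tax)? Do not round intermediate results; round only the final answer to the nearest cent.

C$350,263.11

Penalty, months 1–2: 2 × 1.5% × C$532,858.00 = C$15,985.74
Penalty, months 3–15: 13 × 3.25% × C$532,858.00 = C$225,132.51…
Interest: C$532,858.00 × ((1 + 0.0125)^15 − 1) = C$532,858.00 × 0.2048292… = C$109,144.8688…
Penalties + interest = C$241,118.2450 + C$109,144.8688… = C$350,263.11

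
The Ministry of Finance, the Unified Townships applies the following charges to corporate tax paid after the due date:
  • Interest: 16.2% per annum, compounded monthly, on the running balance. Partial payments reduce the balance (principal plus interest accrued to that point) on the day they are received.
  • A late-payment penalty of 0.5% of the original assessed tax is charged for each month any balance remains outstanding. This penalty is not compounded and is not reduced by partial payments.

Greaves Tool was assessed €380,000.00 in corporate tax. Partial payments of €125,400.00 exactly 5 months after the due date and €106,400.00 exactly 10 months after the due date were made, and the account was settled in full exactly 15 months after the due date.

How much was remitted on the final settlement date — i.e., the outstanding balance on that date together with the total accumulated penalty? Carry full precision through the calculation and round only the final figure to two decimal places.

€235,991.03

Monthly rate = 16.2% ÷ 12 = 1.35%
Balance at month 5: €380,000.0000 × (1 + 0.0135)^5 = €406,351.9627…
After €125,400.00 payment: €406,351.9627… − €125,400.00 = €280,951.9627…
Balance at month 10: €280,951.9627… × (1 + 0.0135)^5 = €300,435.2144…
After €106,400.00 payment: €300,435.2144… − €106,400.00 = €194,035.2144…
Balance at month 15: €194,035.2144… × (1 + 0.0135)^5 = €207,491.0269…
Penalty: 15 × 0.5% × €380,000.00 = €28,500.00
Final settlement = outstanding balance + penalty = €207,491.0269… + €28,500.00 = €235,991.03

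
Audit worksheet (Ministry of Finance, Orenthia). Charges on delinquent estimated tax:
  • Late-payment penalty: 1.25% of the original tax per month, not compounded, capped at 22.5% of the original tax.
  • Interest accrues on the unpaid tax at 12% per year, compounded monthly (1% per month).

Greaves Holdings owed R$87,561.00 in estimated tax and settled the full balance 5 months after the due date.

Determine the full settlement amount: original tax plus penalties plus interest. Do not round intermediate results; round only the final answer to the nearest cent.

R$97,500.05

Penalty: 5 × 1.25% × R$87,561.00 = R$5,472.56… (below the 22.5% cap of R$19,701.23…)
Interest: R$87,561.00 × ((1 + 0.01)^5 − 1) = R$87,561.00 × 0.0510101… = R$4,466.4910…
Total = R$87,561.00 + R$5,472.5625 + R$4,466.4910… = R$97,500.05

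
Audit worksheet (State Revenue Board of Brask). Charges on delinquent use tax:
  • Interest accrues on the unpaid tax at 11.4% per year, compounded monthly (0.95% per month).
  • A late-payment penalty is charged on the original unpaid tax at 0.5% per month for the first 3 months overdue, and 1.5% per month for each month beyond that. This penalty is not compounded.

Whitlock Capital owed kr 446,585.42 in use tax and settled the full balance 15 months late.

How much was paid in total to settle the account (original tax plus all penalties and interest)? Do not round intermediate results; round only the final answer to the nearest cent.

kr 601,719.24

Penalty, months 1–3: 3 × 0.5% × kr 446,585.42 = kr 6,698.78…
Penalty, months 4–15: 12 × 1.5% × kr 446,585.42 = kr 80,385.38…
Interest: kr 446,585.42 × ((1 + 0.0095)^15 − 1) = kr 446,585.42 × 0.1523777… = kr 68,049.6635…
Total = kr 446,585.42 + kr 87,084.1569 + kr 68,049.6635… = kr 601,719.24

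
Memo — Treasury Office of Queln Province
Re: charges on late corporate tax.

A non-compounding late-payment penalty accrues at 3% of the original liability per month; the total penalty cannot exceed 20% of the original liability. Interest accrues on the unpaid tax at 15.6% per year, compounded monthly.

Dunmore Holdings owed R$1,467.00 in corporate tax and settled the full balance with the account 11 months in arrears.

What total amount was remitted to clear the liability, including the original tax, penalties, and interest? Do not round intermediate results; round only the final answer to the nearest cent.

R$1,984.36

Penalty (uncapped): 11 × 3% × R$1,467.00 = R$484.11; cap = 20% × R$1,467.00 = R$293.40 → penalty = R$293.40
Interest (15.6%/yr ÷ 12 = 1.3%/month): R$1,467.00 × ((1 + 0.013)^11 − 1) = R$223.9626…
Total = R$1,467.00 + R$293.4000 + R$223.9626… = R$1,984.36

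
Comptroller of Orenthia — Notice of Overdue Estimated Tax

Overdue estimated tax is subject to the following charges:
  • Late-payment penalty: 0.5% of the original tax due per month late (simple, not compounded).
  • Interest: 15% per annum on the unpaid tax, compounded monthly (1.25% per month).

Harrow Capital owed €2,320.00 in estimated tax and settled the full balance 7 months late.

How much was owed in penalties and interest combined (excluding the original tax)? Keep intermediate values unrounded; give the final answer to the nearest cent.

Late-payment penalty = 0.5% × €2,320.00 × 7 mo = €81.20
Interest: €2,320.00 × ((1 + 0.0125)^7 − 1) = €2,320.00 × 0.0908505… = €210.7731…
Penalties + interest = €81.2000 + €210.7731… = €291.97

€291.97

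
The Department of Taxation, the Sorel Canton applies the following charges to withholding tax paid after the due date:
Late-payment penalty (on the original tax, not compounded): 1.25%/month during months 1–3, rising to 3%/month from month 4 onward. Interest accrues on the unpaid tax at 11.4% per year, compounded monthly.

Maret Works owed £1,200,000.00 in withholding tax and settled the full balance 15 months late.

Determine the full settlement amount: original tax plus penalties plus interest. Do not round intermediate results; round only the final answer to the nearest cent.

£1,859,853.25

Penalty, months 1–3: 3 × 1.25% × £1,200,000.00 = £45,000.00
Penalty, months 4–15: 12 × 3% × £1,200,000.00 = £432,000.00
Interest (11.4%/yr ÷ 12 = 0.95%/month): £1,200,000.00 × ((1 + 0.0095)^15 − 1) = £182,853.2517…
Total = £1,200,000.00 + £477,000.0000 + £182,853.2517… = £1,859,853.25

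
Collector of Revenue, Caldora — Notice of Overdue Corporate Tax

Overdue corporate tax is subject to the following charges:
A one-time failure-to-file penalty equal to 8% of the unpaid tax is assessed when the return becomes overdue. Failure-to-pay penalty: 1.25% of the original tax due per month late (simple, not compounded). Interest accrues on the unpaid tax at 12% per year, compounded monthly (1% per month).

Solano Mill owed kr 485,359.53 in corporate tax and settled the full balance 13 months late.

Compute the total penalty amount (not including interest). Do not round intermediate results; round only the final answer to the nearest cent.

kr 117,699.69

Failure-to-file penalty: 8% × kr 485,359.53 = kr 38,828.76…
Failure-to-pay penalty = 1.25% × kr 485,359.53 × 13 mo = kr 78,870.92…
Total penalty = kr 38,828.76… + kr 78,870.92… = kr 117,699.69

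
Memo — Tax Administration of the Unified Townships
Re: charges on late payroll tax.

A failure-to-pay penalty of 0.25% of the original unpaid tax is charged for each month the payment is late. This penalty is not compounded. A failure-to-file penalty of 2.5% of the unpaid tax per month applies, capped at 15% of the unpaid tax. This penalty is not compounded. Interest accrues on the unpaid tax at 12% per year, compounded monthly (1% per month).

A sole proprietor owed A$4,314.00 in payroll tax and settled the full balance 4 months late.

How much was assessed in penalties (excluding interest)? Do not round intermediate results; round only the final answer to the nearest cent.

Failure-to-file: 4 × 2.5% × A$4,314.00 = A$431.40 (under the 15% cap)
Failure-to-pay penalty = 0.25% × A$4,314.00 × 4 mo = A$43.14
Total penalty = A$431.40 + A$43.14 = A$474.54

A$474.54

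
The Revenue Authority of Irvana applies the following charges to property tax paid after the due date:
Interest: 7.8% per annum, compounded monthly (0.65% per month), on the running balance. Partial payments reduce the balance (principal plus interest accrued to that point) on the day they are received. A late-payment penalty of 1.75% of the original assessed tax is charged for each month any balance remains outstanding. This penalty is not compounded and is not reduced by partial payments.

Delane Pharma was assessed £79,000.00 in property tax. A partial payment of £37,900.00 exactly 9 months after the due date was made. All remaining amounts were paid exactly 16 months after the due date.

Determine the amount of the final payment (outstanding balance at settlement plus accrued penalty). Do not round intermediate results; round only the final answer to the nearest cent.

£70,090.50

Balance at month 9: £79,000.0000 × (1 + 0.0065)^9 = £83,743.4993…
After £37,900.00 payment: £83,743.4993… − £37,900.00 = £45,843.4993…
Balance at month 16: £45,843.4993… × (1 + 0.0065)^7 = £47,970.4967…
Penalty: 16 × 1.75% × £79,000.00 = £22,120.00
Final settlement = outstanding balance + penalty = £47,970.4967… + £22,120.00 = £70,090.50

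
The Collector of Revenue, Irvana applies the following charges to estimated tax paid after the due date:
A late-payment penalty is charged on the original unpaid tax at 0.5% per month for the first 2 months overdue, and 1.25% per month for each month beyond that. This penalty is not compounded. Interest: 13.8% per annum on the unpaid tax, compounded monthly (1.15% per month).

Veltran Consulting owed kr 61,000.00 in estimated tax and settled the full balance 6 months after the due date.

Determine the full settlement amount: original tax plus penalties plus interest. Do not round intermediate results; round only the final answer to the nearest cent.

kr 68,991.88

Penalty, months 1–2: 2 × 0.5% × kr 61,000.00 = kr 610.00
Penalty, months 3–6: 4 × 1.25% × kr 61,000.00 = kr 3,050.00
Interest: kr 61,000.00 × ((1 + 0.0115)^6 − 1) = kr 61,000.00 × 0.0710144… = kr 4,331.8803…
Total = kr 61,000.00 + kr 3,660.0000 + kr 4,331.8803… = kr 68,991.88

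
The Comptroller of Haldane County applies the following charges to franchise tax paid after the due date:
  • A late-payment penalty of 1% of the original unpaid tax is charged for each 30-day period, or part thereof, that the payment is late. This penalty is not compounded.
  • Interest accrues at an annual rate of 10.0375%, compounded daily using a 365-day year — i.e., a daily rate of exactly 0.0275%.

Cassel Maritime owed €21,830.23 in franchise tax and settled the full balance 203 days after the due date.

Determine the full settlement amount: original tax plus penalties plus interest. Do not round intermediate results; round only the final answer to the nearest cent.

Penalty periods: ⌈203/30⌉ = 7; penalty = 7 × 1% × €21,830.23 = €1,528.12…
Interest: €21,830.23 × ((1 + 0.000275)^203 − 1) = €21,830.23 × 0.05740451… = €1,253.1536…
Total = €21,830.23 + €1,528.1161 + €1,253.1536… = €24,611.50

€24,611.50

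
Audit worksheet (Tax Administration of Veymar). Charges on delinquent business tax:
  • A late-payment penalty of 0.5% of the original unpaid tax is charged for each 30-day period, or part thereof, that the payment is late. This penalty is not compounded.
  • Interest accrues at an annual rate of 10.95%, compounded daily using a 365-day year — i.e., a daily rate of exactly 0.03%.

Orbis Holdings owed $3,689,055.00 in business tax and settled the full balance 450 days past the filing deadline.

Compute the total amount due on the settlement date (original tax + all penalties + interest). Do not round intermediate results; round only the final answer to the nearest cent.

Penalty periods: ⌈450/30⌉ = 15; penalty = 15 × 0.5% × $3,689,055.00 = $276,679.13…
Interest: $3,689,055.00 × ((1 + 0.0003)^450 − 1) = $3,689,055.00 × 0.14451361… = $533,118.6642…
Total = $3,689,055.00 + $276,679.1250 + $533,118.6642… = $4,498,852.79

$4,498,852.79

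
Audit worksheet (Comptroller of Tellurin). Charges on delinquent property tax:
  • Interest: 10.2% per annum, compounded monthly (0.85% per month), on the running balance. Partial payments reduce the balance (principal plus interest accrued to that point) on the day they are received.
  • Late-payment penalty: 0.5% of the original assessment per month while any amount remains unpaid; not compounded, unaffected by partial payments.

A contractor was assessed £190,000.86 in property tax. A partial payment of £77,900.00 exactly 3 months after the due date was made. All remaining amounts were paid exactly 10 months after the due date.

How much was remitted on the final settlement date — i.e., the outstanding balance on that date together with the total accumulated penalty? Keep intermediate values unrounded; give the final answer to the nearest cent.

Balance at month 3: £190,000.8600 × (1 + 0.0085)^3 = £194,887.1813…
After £77,900.00 payment: £194,887.1813… − £77,900.00 = £116,987.1813…
Balance at month 10: £116,987.1813… × (1 + 0.0085)^7 = £124,127.9534…
Penalty: 10 × 0.5% × £190,000.86 = £9,500.04…
Final settlement = outstanding balance + penalty = £124,127.9534… + £9,500.04… = £133,628.00

£133,628.00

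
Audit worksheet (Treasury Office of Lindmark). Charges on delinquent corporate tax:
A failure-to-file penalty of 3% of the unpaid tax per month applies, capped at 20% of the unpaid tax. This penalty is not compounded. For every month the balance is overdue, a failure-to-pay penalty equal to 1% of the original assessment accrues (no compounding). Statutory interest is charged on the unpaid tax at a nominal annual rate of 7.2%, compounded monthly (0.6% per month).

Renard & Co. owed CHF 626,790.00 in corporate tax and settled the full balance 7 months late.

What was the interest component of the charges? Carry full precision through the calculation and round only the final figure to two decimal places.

Interest: CHF 626,790.00 × ((1 + 0.006)^7 − 1) = CHF 626,790.00 × 0.0427636… = CHF 26,803.8003…

CHF 26,803.80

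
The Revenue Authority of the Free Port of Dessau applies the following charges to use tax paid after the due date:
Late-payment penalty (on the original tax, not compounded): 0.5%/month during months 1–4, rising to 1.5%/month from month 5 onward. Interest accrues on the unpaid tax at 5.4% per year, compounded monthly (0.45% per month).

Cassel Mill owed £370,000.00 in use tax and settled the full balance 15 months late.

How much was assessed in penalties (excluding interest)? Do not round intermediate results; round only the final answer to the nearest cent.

£68,450.00

Penalty, months 1–4: 4 × 0.5% × £370,000.00 = £7,400.00
Penalty, months 5–15: 11 × 1.5% × £370,000.00 = £61,050.00
Total penalty = £7,400.00 + £61,050.00 = £68,450.00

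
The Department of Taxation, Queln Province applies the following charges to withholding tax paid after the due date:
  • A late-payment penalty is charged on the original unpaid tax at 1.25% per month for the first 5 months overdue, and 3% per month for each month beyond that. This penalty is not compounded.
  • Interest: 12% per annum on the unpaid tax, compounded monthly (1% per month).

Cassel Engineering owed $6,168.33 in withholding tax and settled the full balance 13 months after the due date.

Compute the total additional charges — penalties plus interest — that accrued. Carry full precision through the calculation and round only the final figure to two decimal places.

$2,717.72

Penalty, months 1–5: 5 × 1.25% × $6,168.33 = $385.52…
Penalty, months 6–13: 8 × 3% × $6,168.33 = $1,480.40…
Interest: $6,168.33 × ((1 + 0.01)^13 − 1) = $6,168.33 × 0.1380933… = $851.8049…
Penalties + interest = $1,865.9198… + $851.8049… = $2,717.72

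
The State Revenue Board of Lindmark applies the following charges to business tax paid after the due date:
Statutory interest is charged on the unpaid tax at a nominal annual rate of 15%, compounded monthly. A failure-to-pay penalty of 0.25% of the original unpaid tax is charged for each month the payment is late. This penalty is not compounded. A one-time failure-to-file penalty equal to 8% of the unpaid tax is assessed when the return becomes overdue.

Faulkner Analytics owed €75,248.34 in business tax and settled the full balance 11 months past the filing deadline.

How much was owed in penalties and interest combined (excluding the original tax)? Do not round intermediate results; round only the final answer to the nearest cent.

€19,107.38

Failure-to-file penalty: 8% × €75,248.34 = €6,019.87…
Failure-to-pay penalty: 11 × 0.25% × €75,248.34 = €2,069.33…
Interest (15%/yr ÷ 12 = 1.25%/month): €75,248.34 × ((1 + 0.0125)^11 − 1) = €11,018.1791…
Penalties + interest = €8,089.1966… + €11,018.1791… = €19,107.38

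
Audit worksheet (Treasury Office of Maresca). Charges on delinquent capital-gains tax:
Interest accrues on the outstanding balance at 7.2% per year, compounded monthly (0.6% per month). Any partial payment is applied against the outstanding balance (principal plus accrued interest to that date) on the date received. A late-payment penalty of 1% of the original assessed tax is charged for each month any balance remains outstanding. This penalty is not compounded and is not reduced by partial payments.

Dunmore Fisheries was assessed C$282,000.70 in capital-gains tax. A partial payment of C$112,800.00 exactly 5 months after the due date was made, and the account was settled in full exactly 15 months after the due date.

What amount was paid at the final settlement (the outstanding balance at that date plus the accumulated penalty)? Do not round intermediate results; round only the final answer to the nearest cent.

Balance at month 5: C$282,000.7000 × (1 + 0.006)^5 = C$290,562.8522…
After C$112,800.00 payment: C$290,562.8522… − C$112,800.00 = C$177,762.8522…
Balance at month 15: C$177,762.8522… × (1 + 0.006)^10 = C$188,721.2555…
Penalty: 15 × 1% × C$282,000.70 = C$42,300.11…
Final settlement = outstanding balance + penalty = C$188,721.2555… + C$42,300.11… = C$231,021.36

C$231,021.36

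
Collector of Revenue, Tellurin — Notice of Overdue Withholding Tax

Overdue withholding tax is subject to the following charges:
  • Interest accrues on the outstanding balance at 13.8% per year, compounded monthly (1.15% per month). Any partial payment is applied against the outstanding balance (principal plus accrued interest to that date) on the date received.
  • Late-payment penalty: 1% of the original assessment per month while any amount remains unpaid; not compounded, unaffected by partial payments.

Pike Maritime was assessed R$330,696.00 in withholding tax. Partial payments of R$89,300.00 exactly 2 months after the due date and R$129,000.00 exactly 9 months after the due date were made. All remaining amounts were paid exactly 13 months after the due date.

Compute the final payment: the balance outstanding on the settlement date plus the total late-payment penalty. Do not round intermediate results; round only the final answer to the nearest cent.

R$190,378.81

Balance at month 2: R$330,696.0000 × (1 + 0.0115)^2 = R$338,345.7425…
After R$89,300.00 payment: R$338,345.7425… − R$89,300.00 = R$249,045.7425…
Balance at month 9: R$249,045.7425… × (1 + 0.0115)^7 = R$269,798.9975…
After R$129,000.00 payment: R$269,798.9975… − R$129,000.00 = R$140,798.9975…
Balance at month 13: R$140,798.9975… × (1 + 0.0115)^4 = R$147,388.3344…
Penalty: 13 × 1% × R$330,696.00 = R$42,990.48
Final settlement = outstanding balance + penalty = R$147,388.3344… + R$42,990.48 = R$190,378.81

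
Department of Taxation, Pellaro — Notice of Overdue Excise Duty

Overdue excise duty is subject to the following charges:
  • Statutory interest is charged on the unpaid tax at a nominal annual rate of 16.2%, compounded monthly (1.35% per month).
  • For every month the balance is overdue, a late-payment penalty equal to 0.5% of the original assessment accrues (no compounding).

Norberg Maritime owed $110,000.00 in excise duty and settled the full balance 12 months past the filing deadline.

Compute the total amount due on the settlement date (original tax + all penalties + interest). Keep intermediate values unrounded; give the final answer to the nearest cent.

$135,804.52

Late-payment penalty: 12 × 0.5% × $110,000.00 = $6,600.00
Interest: $110,000.00 × ((1 + 0.0135)^12 − 1) = $110,000.00 × 0.1745866… = $19,204.5243…
Total = $110,000.00 + $6,600.0000 + $19,204.5243… = $135,804.52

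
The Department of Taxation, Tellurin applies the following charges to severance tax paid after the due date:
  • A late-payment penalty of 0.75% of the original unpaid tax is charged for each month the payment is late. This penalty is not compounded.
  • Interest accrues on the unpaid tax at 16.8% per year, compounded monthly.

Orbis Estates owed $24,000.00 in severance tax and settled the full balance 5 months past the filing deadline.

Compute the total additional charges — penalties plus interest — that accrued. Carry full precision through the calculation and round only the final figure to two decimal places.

$2,627.70

Late-payment penalty: 5 × 0.75% × $24,000.00 = $900.00
Interest (16.8%/yr ÷ 12 = 1.4%/month): $24,000.00 × ((1 + 0.014)^5 − 1) = $1,727.7032…
Penalties + interest = $900.0000 + $1,727.7032… = $2,627.70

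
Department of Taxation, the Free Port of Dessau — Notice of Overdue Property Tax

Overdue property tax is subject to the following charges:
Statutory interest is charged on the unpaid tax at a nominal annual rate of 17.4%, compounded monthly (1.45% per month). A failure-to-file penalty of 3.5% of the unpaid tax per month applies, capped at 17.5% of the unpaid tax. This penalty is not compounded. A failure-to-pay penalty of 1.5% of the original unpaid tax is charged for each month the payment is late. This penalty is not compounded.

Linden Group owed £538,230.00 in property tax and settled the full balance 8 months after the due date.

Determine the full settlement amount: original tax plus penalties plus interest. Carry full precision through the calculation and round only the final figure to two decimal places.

Failure-to-file: 8 × 3.5% × £538,230.00 = £150,704.40, capped at 17.5% × £538,230.00 = £94,190.25
Failure-to-pay penalty = 1.5% × £538,230.00 × 8 mo = £64,587.60
Interest: £538,230.00 × ((1 + 0.0145)^8 − 1) = £538,230.00 × 0.1220609… = £65,696.8132…
Total = £538,230.00 + £158,777.8500 + £65,696.8132… = £762,704.66

£762,704.66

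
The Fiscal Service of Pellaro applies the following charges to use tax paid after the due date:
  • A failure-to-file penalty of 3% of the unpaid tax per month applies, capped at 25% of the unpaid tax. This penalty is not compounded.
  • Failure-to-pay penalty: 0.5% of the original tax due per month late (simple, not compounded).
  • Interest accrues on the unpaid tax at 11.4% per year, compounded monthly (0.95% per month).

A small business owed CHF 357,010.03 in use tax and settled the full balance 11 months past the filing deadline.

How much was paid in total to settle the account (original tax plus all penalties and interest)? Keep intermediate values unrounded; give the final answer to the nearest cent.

CHF 505,029.22

Failure-to-file: 11 × 3% × CHF 357,010.03 = CHF 117,813.31…, capped at 25% × CHF 357,010.03 = CHF 89,252.51…
Failure-to-pay penalty: 11 × 0.5% × CHF 357,010.03 = CHF 19,635.55…
Interest: CHF 357,010.03 × ((1 + 0.0095)^11 − 1) = CHF 357,010.03 × 0.1096079… = CHF 39,131.1342…
Total = CHF 357,010.03 + CHF 108,888.0592… + CHF 39,131.1342… = CHF 505,029.22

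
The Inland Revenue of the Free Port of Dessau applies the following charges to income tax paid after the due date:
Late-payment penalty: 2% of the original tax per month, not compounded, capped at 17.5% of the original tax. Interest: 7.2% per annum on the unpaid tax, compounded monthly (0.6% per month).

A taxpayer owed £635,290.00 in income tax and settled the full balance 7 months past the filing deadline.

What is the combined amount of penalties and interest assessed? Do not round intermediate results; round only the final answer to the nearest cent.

£116,107.89

Penalty: 7 × 2% × £635,290.00 = £88,940.60 (below the 17.5% cap of £111,175.75)
Interest: £635,290.00 × ((1 + 0.006)^7 − 1) = £635,290.00 × 0.0427636… = £27,167.2910…
Penalties + interest = £88,940.6000 + £27,167.2910… = £116,107.89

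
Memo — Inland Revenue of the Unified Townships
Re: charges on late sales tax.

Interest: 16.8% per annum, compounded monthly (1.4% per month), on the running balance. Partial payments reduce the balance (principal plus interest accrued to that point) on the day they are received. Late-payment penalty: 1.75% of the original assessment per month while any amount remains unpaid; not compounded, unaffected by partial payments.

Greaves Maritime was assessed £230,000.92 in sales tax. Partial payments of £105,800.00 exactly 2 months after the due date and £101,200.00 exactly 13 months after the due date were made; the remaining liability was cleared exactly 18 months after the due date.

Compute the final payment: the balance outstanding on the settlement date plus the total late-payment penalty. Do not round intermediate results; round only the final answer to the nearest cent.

Balance at month 2: £230,000.9200 × (1 + 0.014)^2 = £236,486.0259…
After £105,800.00 payment: £236,486.0259… − £105,800.00 = £130,686.0259…
Balance at month 13: £130,686.0259… × (1 + 0.014)^11 = £152,281.3284…
After £101,200.00 payment: £152,281.3284… − £101,200.00 = £51,081.3284…
Balance at month 18: £51,081.3284… × (1 + 0.014)^5 = £54,758.5523…
Penalty: 18 × 1.75% × £230,000.92 = £72,450.29…
Final settlement = outstanding balance + penalty = £54,758.5523… + £72,450.29… = £127,208.84

£127,208.84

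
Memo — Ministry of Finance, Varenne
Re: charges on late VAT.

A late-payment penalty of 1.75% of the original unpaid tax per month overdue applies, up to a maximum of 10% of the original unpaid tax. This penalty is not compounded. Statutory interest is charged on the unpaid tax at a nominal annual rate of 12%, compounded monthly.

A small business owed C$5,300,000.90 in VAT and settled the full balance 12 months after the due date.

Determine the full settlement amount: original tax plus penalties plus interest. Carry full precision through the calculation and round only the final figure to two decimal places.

C$6,502,173.76

Penalty (uncapped): 12 × 1.75% × C$5,300,000.90 = C$1,113,000.19…; cap = 10% × C$5,300,000.90 = C$530,000.09 → penalty = C$530,000.09
Interest (12%/yr ÷ 12 = 1%/month): C$5,300,000.90 × ((1 + 0.01)^12 − 1) = C$672,172.7738…
Total = C$5,300,000.90 + C$530,000.0900 + C$672,172.7738… = C$6,502,173.76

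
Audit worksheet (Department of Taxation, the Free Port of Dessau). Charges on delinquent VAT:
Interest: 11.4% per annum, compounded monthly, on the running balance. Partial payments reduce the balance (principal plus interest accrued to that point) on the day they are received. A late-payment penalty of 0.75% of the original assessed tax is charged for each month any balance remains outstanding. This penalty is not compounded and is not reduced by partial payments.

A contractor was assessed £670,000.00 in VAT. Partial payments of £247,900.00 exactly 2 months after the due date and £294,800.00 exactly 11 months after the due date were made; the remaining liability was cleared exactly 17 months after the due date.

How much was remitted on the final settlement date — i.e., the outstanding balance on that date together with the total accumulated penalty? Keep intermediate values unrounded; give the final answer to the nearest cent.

£274,575.30

Monthly rate = 11.4% ÷ 12 = 0.95%
Balance at month 2: £670,000.0000 × (1 + 0.0095)^2 = £682,790.4675
After £247,900.00 payment: £682,790.4675 − £247,900.00 = £434,890.4675
Balance at month 11: £434,890.4675 × (1 + 0.0095)^9 = £473,518.3328…
After £294,800.00 payment: £473,518.3328… − £294,800.00 = £178,718.3328…
Balance at month 17: £178,718.3328… × (1 + 0.0095)^6 = £189,150.3042…
Penalty: 17 × 0.75% × £670,000.00 = £85,425.00
Final settlement = outstanding balance + penalty = £189,150.3042… + £85,425.00 = £274,575.30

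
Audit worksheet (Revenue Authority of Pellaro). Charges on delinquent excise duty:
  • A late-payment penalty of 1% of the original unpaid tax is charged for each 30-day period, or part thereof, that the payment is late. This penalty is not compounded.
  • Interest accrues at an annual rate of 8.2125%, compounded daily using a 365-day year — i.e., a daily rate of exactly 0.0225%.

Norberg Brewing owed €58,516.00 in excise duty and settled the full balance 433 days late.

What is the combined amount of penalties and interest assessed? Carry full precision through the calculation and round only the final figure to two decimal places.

Penalty periods: ⌈433/30⌉ = 15; penalty = 15 × 1% × €58,516.00 = €8,777.40
Interest: €58,516.00 × ((1 + 0.000225)^433 − 1) = €58,516.00 × 0.10231668… = €5,987.1631…
Penalties + interest = €8,777.4000 + €5,987.1631… = €14,764.56

€14,764.56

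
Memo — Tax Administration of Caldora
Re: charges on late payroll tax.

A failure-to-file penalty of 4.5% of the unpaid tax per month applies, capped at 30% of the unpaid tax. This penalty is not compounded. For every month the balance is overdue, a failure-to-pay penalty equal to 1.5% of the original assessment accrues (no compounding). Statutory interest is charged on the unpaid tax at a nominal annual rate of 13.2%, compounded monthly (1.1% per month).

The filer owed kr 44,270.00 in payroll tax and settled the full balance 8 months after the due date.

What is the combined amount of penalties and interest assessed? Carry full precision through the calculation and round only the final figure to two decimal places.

kr 22,642.49

Failure-to-file: 8 × 4.5% × kr 44,270.00 = kr 15,937.20, capped at 30% × kr 44,270.00 = kr 13,281.00
Failure-to-pay penalty: 8 × 1.5% × kr 44,270.00 = kr 5,312.40
Interest: kr 44,270.00 × ((1 + 0.011)^8 − 1) = kr 44,270.00 × 0.0914636… = kr 4,049.0922…
Penalties + interest = kr 18,593.4000 + kr 4,049.0922… = kr 22,642.49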